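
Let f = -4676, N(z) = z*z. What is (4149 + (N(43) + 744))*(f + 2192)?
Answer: -16747128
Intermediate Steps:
N(z) = z²
(4149 + (N(43) + 744))*(f + 2192) = (4149 + (43² + 744))*(-4676 + 2192) = (4149 + (1849 + 744))*(-2484) = (4149 + 2593)*(-2484) = 6742*(-2484) = -16747128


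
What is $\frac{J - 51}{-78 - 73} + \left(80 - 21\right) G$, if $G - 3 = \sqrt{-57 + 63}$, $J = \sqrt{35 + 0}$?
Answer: $\frac{26778}{151} + 59 \sqrt{6} - \frac{\sqrt{35}}{151} \approx 321.82$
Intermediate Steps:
$J = \sqrt{35} \approx 5.9161$
$G = 3 + \sqrt{6}$ ($G = 3 + \sqrt{-57 + 63} = 3 + \sqrt{6} \approx 5.4495$)
$\frac{J - 51}{-78 - 73} + \left(80 - 21\right) G = \frac{\sqrt{35} - 51}{-78 - 73} + \left(80 - 21\right) \left(3 + \sqrt{6}\right) = \frac{-51 + \sqrt{35}}{-151} + \left(80 - 21\right) \left(3 + \sqrt{6}\right) = \left(-51 + \sqrt{35}\right) \left(- \frac{1}{151}\right) + 59 \left(3 + \sqrt{6}\right) = \left(\frac{51}{151} - \frac{\sqrt{35}}{151}\right) + \left(177 + 59 \sqrt{6}\right) = \frac{26778}{151} + 59 \sqrt{6} - \frac{\sqrt{35}}{151}$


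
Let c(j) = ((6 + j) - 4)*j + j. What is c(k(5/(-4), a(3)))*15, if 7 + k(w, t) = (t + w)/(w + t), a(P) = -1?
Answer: 270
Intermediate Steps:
k(w, t) = -6 (k(w, t) = -7 + (t + w)/(w + t) = -7 + (t + w)/(t + w) = -7 + 1 = -6)
c(j) = j + j*(2 + j) (c(j) = (2 + j)*j + j = j*(2 + j) + j = j + j*(2 + j))
c(k(5/(-4), a(3)))*15 = -6*(3 - 6)*15 = -6*(-3)*15 = 18*15 = 270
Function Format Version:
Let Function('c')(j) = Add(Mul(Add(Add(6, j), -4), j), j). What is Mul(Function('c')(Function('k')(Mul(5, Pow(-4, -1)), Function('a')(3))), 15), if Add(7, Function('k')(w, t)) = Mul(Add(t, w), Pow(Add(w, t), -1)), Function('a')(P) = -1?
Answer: 270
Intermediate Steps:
Function('k')(w, t) = -6 (Function('k')(w, t) = Add(-7, Mul(Add(t, w), Pow(Add(w, t), -1))) = Add(-7, Mul(Add(t, w), Pow(Add(t, w), -1))) = Add(-7, 1) = -6)
Function('c')(j) = Add(j, Mul(j, Add(2, j))) (Function('c')(j) = Add(Mul(Add(2, j), j), j) = Add(Mul(j, Add(2, j)), j) = Add(j, Mul(j, Add(2, j))))
Mul(Function('c')(Function('k')(Mul(5, Pow(-4, -1)), Function('a')(3))), 15) = Mul(Mul(-6, Add(3, -6)), 15) = Mul(Mul(-6, -3), 15) = Mul(18, 15) = 270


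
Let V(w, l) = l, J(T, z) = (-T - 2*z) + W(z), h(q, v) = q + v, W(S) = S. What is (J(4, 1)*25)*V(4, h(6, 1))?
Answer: -875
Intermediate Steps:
J(T, z) = -T - z (J(T, z) = (-T - 2*z) + z = -T - z)
(J(4, 1)*25)*V(4, h(6, 1)) = ((-1*4 - 1*1)*25)*(6 + 1) = ((-4 - 1)*25)*7 = -5*25*7 = -125*7 = -875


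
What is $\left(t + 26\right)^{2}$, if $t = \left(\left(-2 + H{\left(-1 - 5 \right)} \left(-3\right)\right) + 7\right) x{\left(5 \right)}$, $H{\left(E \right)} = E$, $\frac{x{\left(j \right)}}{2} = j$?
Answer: $65536$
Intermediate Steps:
$x{\left(j \right)} = 2 j$
$t = 230$ ($t = \left(\left(-2 + \left(-1 - 5\right) \left(-3\right)\right) + 7\right) 2 \cdot 5 = \left(\left(-2 + \left(-1 - 5\right) \left(-3\right)\right) + 7\right) 10 = \left(\left(-2 - -18\right) + 7\right) 10 = \left(\left(-2 + 18\right) + 7\right) 10 = \left(16 + 7\right) 10 = 23 \cdot 10 = 230$)
$\left(t + 26\right)^{2} = \left(230 + 26\right)^{2} = 256^{2} = 65536$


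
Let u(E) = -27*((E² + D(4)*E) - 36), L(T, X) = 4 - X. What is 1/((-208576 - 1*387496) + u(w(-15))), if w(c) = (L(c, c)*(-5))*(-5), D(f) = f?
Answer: -1/6738275 ≈ -1.4841e-7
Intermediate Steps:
w(c) = 100 - 25*c (w(c) = ((4 - c)*(-5))*(-5) = (-20 + 5*c)*(-5) = 100 - 25*c)
u(E) = 972 - 108*E - 27*E² (u(E) = -27*((E² + 4*E) - 36) = -27*(-36 + E² + 4*E) = 972 - 108*E - 27*E²)
1/((-208576 - 1*387496) + u(w(-15))) = 1/((-208576 - 1*387496) + (972 - 108*(100 - 25*(-15)) - 27*(100 - 25*(-15))²)) = 1/((-208576 - 387496) + (972 - 108*(100 + 375) - 27*(100 + 375)²)) = 1/(-596072 + (972 - 108*475 - 27*475²)) = 1/(-596072 + (972 - 51300 - 27*225625)) = 1/(-596072 + (972 - 51300 - 6091875)) = 1/(-596072 - 6142203) = 1/(-6738275) = -1/6738275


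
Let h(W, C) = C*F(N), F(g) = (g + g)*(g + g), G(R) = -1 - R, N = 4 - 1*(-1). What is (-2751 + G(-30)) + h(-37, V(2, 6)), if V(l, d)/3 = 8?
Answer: -322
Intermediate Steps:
V(l, d) = 24 (V(l, d) = 3*8 = 24)
N = 5 (N = 4 + 1 = 5)
F(g) = 4*g² (F(g) = (2*g)*(2*g) = 4*g²)
h(W, C) = 100*C (h(W, C) = C*(4*5²) = C*(4*25) = C*100 = 100*C)
(-2751 + G(-30)) + h(-37, V(2, 6)) = (-2751 + (-1 - 1*(-30))) + 100*24 = (-2751 + (-1 + 30)) + 2400 = (-2751 + 29) + 2400 = -2722 + 2400 = -322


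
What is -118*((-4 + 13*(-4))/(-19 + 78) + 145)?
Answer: -16998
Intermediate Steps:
-118*((-4 + 13*(-4))/(-19 + 78) + 145) = -118*((-4 - 52)/59 + 145) = -118*(-56*1/59 + 145) = -118*(-56/59 + 145) = -118*8499/59 = -16998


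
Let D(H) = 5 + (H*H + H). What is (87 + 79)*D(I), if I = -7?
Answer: 7802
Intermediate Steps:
D(H) = 5 + H + H² (D(H) = 5 + (H² + H) = 5 + (H + H²) = 5 + H + H²)
(87 + 79)*D(I) = (87 + 79)*(5 - 7 + (-7)²) = 166*(5 - 7 + 49) = 166*47 = 7802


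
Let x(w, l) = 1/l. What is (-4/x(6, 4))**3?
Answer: -4096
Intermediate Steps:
(-4/x(6, 4))**3 = (-4/(1/4))**3 = (-4/1/4)**3 = (-4*4)**3 = (-16)**3 = -4096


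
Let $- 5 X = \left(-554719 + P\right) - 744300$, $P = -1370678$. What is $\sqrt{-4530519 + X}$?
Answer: $\frac{39 i \sqrt{65690}}{5} \approx 1999.1 i$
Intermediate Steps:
$X = \frac{2669697}{5}$ ($X = - \frac{\left(-554719 - 1370678\right) - 744300}{5} = - \frac{-1925397 - 744300}{5} = \left(- \frac{1}{5}\right) \left(-2669697\right) = \frac{2669697}{5} \approx 5.3394 \cdot 10^{5}$)
$\sqrt{-4530519 + X} = \sqrt{-4530519 + \frac{2669697}{5}} = \sqrt{- \frac{19982898}{5}} = \frac{39 i \sqrt{65690}}{5}$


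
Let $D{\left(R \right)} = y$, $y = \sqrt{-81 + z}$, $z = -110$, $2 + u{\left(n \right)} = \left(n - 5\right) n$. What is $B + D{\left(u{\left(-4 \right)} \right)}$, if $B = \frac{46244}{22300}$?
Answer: $\frac{11561}{5575} + i \sqrt{191} \approx 2.0737 + 13.82 i$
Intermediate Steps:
$u{\left(n \right)} = -2 + n \left(-5 + n\right)$ ($u{\left(n \right)} = -2 + \left(n - 5\right) n = -2 + \left(-5 + n\right) n = -2 + n \left(-5 + n\right)$)
$B = \frac{11561}{5575}$ ($B = 46244 \cdot \frac{1}{22300} = \frac{11561}{5575} \approx 2.0737$)
$y = i \sqrt{191}$ ($y = \sqrt{-81 - 110} = \sqrt{-191} = i \sqrt{191} \approx 13.82 i$)
$D{\left(R \right)} = i \sqrt{191}$
$B + D{\left(u{\left(-4 \right)} \right)} = \frac{11561}{5575} + i \sqrt{191}$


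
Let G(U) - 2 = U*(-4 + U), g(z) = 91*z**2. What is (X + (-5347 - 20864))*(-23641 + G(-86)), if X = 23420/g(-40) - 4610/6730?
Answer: 157059848970651/376880 ≈ 4.1674e+8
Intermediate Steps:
G(U) = 2 + U*(-4 + U)
X = -2567997/4899440 (X = 23420/((91*(-40)**2)) - 4610/6730 = 23420/((91*1600)) - 4610*1/6730 = 23420/145600 - 461/673 = 23420*(1/145600) - 461/673 = 1171/7280 - 461/673 = -2567997/4899440 ≈ -0.52414)
(X + (-5347 - 20864))*(-23641 + G(-86)) = (-2567997/4899440 + (-5347 - 20864))*(-23641 + (2 + (-86)**2 - 4*(-86))) = (-2567997/4899440 - 26211)*(-23641 + (2 + 7396 + 344)) = -128421789837*(-23641 + 7742)/4899440 = -128421789837/4899440*(-15899) = 157059848970651/376880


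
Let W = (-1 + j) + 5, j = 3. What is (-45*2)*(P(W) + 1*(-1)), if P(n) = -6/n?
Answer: 1170/7 ≈ 167.14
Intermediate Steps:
W = 7 (W = (-1 + 3) + 5 = 2 + 5 = 7)
P(n) = -6/n
(-45*2)*(P(W) + 1*(-1)) = (-45*2)*(-6/7 + 1*(-1)) = -90*(-6*1/7 - 1) = -90*(-6/7 - 1) = -90*(-13/7) = 1170/7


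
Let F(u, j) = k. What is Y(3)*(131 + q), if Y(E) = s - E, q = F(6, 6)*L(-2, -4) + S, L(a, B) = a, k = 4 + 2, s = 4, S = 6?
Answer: 125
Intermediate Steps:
k = 6
F(u, j) = 6
q = -6 (q = 6*(-2) + 6 = -12 + 6 = -6)
Y(E) = 4 - E
Y(3)*(131 + q) = (4 - 1*3)*(131 - 6) = (4 - 3)*125 = 1*125 = 125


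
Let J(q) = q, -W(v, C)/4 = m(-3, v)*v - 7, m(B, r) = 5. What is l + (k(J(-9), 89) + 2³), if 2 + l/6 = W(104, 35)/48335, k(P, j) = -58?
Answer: -3009082/48335 ≈ -62.255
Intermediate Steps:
W(v, C) = 28 - 20*v (W(v, C) = -4*(5*v - 7) = -4*(-7 + 5*v) = 28 - 20*v)
l = -592332/48335 (l = -12 + 6*((28 - 20*104)/48335) = -12 + 6*((28 - 2080)*(1/48335)) = -12 + 6*(-2052*1/48335) = -12 + 6*(-2052/48335) = -12 - 12312/48335 = -592332/48335 ≈ -12.255)
l + (k(J(-9), 89) + 2³) = -592332/48335 + (-58 + 2³) = -592332/48335 + (-58 + 8) = -592332/48335 - 50 = -3009082/48335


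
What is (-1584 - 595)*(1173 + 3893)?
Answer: -11038814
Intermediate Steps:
(-1584 - 595)*(1173 + 3893) = -2179*5066 = -11038814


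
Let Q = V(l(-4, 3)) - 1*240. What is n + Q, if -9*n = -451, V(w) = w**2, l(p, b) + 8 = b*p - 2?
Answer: 2647/9 ≈ 294.11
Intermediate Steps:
l(p, b) = -10 + b*p (l(p, b) = -8 + (b*p - 2) = -8 + (-2 + b*p) = -10 + b*p)
Q = 244 (Q = (-10 + 3*(-4))**2 - 1*240 = (-10 - 12)**2 - 240 = (-22)**2 - 240 = 484 - 240 = 244)
n = 451/9 (n = -1/9*(-451) = 451/9 ≈ 50.111)
n + Q = 451/9 + 244 = 2647/9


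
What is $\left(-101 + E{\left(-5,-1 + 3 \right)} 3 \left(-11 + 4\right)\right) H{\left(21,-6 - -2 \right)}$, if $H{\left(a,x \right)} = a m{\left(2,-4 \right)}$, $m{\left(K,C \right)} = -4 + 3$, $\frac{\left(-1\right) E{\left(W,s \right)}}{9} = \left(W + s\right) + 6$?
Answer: $-9786$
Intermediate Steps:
$E{\left(W,s \right)} = -54 - 9 W - 9 s$ ($E{\left(W,s \right)} = - 9 \left(\left(W + s\right) + 6\right) = - 9 \left(6 + W + s\right) = -54 - 9 W - 9 s$)
$m{\left(K,C \right)} = -1$
$H{\left(a,x \right)} = - a$ ($H{\left(a,x \right)} = a \left(-1\right) = - a$)
$\left(-101 + E{\left(-5,-1 + 3 \right)} 3 \left(-11 + 4\right)\right) H{\left(21,-6 - -2 \right)} = \left(-101 + \left(-54 - -45 - 9 \left(-1 + 3\right)\right) 3 \left(-11 + 4\right)\right) \left(\left(-1\right) 21\right) = \left(-101 + \left(-54 + 45 - 18\right) 3 \left(-7\right)\right) \left(-21\right) = \left(-101 + \left(-27\right) 3 \left(-7\right)\right) \left(-21\right) = \left(-101 - -567\right) \left(-21\right) = \left(-101 + 567\right) \left(-21\right) = 466 \left(-21\right) = -9786$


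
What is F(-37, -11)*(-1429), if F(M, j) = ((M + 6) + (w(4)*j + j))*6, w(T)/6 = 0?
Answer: 360108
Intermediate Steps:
w(T) = 0 (w(T) = 6*0 = 0)
F(M, j) = 36 + 6*M + 6*j (F(M, j) = ((M + 6) + (0*j + j))*6 = ((6 + M) + (0 + j))*6 = ((6 + M) + j)*6 = (6 + M + j)*6 = 36 + 6*M + 6*j)
F(-37, -11)*(-1429) = (36 + 6*(-37) + 6*(-11))*(-1429) = (36 - 222 - 66)*(-1429) = -252*(-1429) = 360108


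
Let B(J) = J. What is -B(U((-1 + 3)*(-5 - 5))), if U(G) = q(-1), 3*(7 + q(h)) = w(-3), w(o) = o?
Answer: 8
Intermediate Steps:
q(h) = -8 (q(h) = -7 + (1/3)*(-3) = -7 - 1 = -8)
U(G) = -8
-B(U((-1 + 3)*(-5 - 5))) = -1*(-8) = 8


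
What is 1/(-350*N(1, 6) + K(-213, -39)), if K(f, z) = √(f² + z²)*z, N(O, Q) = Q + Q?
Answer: 140/1789323 - 13*√5210/5964410 ≈ -7.9082e-5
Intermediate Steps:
N(O, Q) = 2*Q
K(f, z) = z*√(f² + z²)
1/(-350*N(1, 6) + K(-213, -39)) = 1/(-700*6 - 39*√((-213)² + (-39)²)) = 1/(-350*12 - 39*√(45369 + 1521)) = 1/(-4200 - 117*√5210)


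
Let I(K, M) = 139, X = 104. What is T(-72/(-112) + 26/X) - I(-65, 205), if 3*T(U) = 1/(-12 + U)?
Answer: -129715/933 ≈ -139.03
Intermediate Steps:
T(U) = 1/(3*(-12 + U))
T(-72/(-112) + 26/X) - I(-65, 205) = 1/(3*(-12 + (-72/(-112) + 26/104))) - 1*139 = 1/(3*(-12 + (-72*(-1/112) + 26*(1/104)))) - 139 = 1/(3*(-12 + (9/14 + ¼))) - 139 = 1/(3*(-12 + 25/28)) - 139 = 1/(3*(-311/28)) - 139 = (⅓)*(-28/311) - 139 = -28/933 - 139 = -129715/933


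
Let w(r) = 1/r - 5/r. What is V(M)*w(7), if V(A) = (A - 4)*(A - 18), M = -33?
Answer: -7548/7 ≈ -1078.3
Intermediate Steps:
w(r) = -4/r (w(r) = 1/r - 5/r = -4/r)
V(A) = (-18 + A)*(-4 + A) (V(A) = (-4 + A)*(-18 + A) = (-18 + A)*(-4 + A))
V(M)*w(7) = (72 + (-33)**2 - 22*(-33))*(-4/7) = (72 + 1089 + 726)*(-4*1/7) = 1887*(-4/7) = -7548/7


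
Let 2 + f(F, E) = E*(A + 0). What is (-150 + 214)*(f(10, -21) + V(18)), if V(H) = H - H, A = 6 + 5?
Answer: -14912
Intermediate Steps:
A = 11
V(H) = 0
f(F, E) = -2 + 11*E (f(F, E) = -2 + E*(11 + 0) = -2 + E*11 = -2 + 11*E)
(-150 + 214)*(f(10, -21) + V(18)) = (-150 + 214)*((-2 + 11*(-21)) + 0) = 64*((-2 - 231) + 0) = 64*(-233 + 0) = 64*(-233) = -14912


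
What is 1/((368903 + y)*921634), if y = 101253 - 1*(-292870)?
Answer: 1/703230704484 ≈ 1.4220e-12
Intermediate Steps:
y = 394123 (y = 101253 + 292870 = 394123)
1/((368903 + y)*921634) = 1/((368903 + 394123)*921634) = (1/921634)/763026 = (1/763026)*(1/921634) = 1/703230704484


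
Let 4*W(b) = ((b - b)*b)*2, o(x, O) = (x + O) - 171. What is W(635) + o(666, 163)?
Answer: 658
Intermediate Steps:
o(x, O) = -171 + O + x (o(x, O) = (O + x) - 171 = -171 + O + x)
W(b) = 0 (W(b) = (((b - b)*b)*2)/4 = ((0*b)*2)/4 = (0*2)/4 = (¼)*0 = 0)
W(635) + o(666, 163) = 0 + (-171 + 163 + 666) = 0 + 658 = 658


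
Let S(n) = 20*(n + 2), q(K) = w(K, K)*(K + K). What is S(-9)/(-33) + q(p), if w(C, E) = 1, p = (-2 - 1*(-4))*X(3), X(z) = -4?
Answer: -388/33 ≈ -11.758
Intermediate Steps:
p = -8 (p = (-2 - 1*(-4))*(-4) = (-2 + 4)*(-4) = 2*(-4) = -8)
q(K) = 2*K (q(K) = 1*(K + K) = 1*(2*K) = 2*K)
S(n) = 40 + 20*n (S(n) = 20*(2 + n) = 40 + 20*n)
S(-9)/(-33) + q(p) = (40 + 20*(-9))/(-33) + 2*(-8) = -(40 - 180)/33 - 16 = -1/33*(-140) - 16 = 140/33 - 16 = -388/33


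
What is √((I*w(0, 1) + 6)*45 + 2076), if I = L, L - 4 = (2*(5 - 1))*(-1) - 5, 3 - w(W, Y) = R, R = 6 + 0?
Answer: √3561 ≈ 59.674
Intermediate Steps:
R = 6
w(W, Y) = -3 (w(W, Y) = 3 - 1*6 = 3 - 6 = -3)
L = -9 (L = 4 + ((2*(5 - 1))*(-1) - 5) = 4 + ((2*4)*(-1) - 5) = 4 + (8*(-1) - 5) = 4 + (-8 - 5) = 4 - 13 = -9)
I = -9
√((I*w(0, 1) + 6)*45 + 2076) = √((-9*(-3) + 6)*45 + 2076) = √((27 + 6)*45 + 2076) = √(33*45 + 2076) = √(1485 + 2076) = √3561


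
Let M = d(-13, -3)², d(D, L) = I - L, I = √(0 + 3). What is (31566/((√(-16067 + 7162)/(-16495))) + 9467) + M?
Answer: 9479 + 6*√3 + 104136234*I*√8905/1781 ≈ 9489.4 + 5.5177e+6*I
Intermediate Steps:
I = √3 ≈ 1.7320
d(D, L) = √3 - L
M = (3 + √3)² (M = (√3 - 1*(-3))² = (√3 + 3)² = (3 + √3)² ≈ 22.392)
(31566/((√(-16067 + 7162)/(-16495))) + 9467) + M = (31566/((√(-16067 + 7162)/(-16495))) + 9467) + (3 + √3)² = (31566/((√(-8905)*(-1/16495))) + 9467) + (3 + √3)² = (31566/(((I*√8905)*(-1/16495))) + 9467) + (3 + √3)² = (31566/((-I*√8905/16495)) + 9467) + (3 + √3)² = (31566*(3299*I*√8905/1781) + 9467) + (3 + √3)² = (104136234*I*√8905/1781 + 9467) + (3 + √3)² = (9467 + 104136234*I*√8905/1781) + (3 + √3)² = 9467 + (3 + √3)² + 104136234*I*√8905/1781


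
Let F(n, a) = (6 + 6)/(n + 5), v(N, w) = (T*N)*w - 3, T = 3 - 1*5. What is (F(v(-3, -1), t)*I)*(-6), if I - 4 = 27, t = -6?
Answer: 558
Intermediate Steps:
T = -2 (T = 3 - 5 = -2)
v(N, w) = -3 - 2*N*w (v(N, w) = (-2*N)*w - 3 = -2*N*w - 3 = -3 - 2*N*w)
F(n, a) = 12/(5 + n)
I = 31 (I = 4 + 27 = 31)
(F(v(-3, -1), t)*I)*(-6) = ((12/(5 + (-3 - 2*(-3)*(-1))))*31)*(-6) = ((12/(5 + (-3 - 6)))*31)*(-6) = ((12/(5 - 9))*31)*(-6) = ((12/(-4))*31)*(-6) = ((12*(-1/4))*31)*(-6) = -3*31*(-6) = -93*(-6) = 558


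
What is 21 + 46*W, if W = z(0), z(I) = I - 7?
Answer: -301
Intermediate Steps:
z(I) = -7 + I
W = -7 (W = -7 + 0 = -7)
21 + 46*W = 21 + 46*(-7) = 21 - 322 = -301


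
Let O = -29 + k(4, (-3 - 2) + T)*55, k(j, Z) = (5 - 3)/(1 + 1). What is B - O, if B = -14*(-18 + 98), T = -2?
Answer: -1146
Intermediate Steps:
k(j, Z) = 1 (k(j, Z) = 2/2 = 2*(1/2) = 1)
O = 26 (O = -29 + 1*55 = -29 + 55 = 26)
B = -1120 (B = -14*80 = -1120)
B - O = -1120 - 1*26 = -1120 - 26 = -1146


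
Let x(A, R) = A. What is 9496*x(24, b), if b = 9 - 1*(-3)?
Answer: 227904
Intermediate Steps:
b = 12 (b = 9 + 3 = 12)
9496*x(24, b) = 9496*24 = 227904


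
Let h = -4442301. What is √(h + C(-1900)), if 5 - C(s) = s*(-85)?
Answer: 2*I*√1150949 ≈ 2145.6*I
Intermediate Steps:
C(s) = 5 + 85*s (C(s) = 5 - s*(-85) = 5 - (-85)*s = 5 + 85*s)
√(h + C(-1900)) = √(-4442301 + (5 + 85*(-1900))) = √(-4442301 + (5 - 161500)) = √(-4442301 - 161495) = √(-4603796) = 2*I*√1150949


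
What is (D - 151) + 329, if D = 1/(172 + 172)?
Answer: 61233/344 ≈ 178.00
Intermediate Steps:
D = 1/344 ≈ 0.0029070
(D - 151) + 329 = (1/344 - 151) + 329 = -51943/344 + 329 = 61233/344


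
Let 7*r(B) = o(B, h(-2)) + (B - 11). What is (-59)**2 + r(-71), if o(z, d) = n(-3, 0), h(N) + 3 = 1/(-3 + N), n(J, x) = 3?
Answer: 24288/7 ≈ 3469.7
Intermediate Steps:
h(N) = -3 + 1/(-3 + N)
o(z, d) = 3
r(B) = -8/7 + B/7 (r(B) = (3 + (B - 11))/7 = (3 + (-11 + B))/7 = (-8 + B)/7 = -8/7 + B/7)
(-59)**2 + r(-71) = (-59)**2 + (-8/7 + (1/7)*(-71)) = 3481 + (-8/7 - 71/7) = 3481 - 79/7 = 24288/7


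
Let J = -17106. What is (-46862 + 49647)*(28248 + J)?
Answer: 31030470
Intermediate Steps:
(-46862 + 49647)*(28248 + J) = (-46862 + 49647)*(28248 - 17106) = 2785*11142 = 31030470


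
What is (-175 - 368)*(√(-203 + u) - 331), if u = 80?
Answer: 179733 - 543*I*√123 ≈ 1.7973e+5 - 6022.2*I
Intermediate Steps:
(-175 - 368)*(√(-203 + u) - 331) = (-175 - 368)*(√(-203 + 80) - 331) = -543*(√(-123) - 331) = -543*(I*√123 - 331) = -543*(-331 + I*√123) = 179733 - 543*I*√123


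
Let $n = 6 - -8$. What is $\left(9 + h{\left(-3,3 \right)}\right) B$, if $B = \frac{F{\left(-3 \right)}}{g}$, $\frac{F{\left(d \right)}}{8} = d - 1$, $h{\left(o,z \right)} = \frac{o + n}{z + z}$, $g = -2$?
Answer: $\frac{520}{3} \approx 173.33$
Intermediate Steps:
$n = 14$ ($n = 6 + 8 = 14$)
$h{\left(o,z \right)} = \frac{14 + o}{2 z}$ ($h{\left(o,z \right)} = \frac{o + 14}{z + z} = \frac{14 + o}{2 z}$)
$F{\left(d \right)} = -8 + 8 d$ ($F{\left(d \right)} = 8 \left(d - 1\right) = 8 \left(-1 + d\right) = -8 + 8 d$)
$B = 16$ ($B = \frac{-8 + 8 \left(-3\right)}{-2} = \left(-8 - 24\right) \left(- \frac{1}{2}\right) = \left(-32\right) \left(- \frac{1}{2}\right) = 16$)
$\left(9 + h{\left(-3,3 \right)}\right) B = \left(9 + \frac{14 - 3}{2 \cdot 3}\right) 16 = \left(9 + \frac{1}{2} \cdot \frac{1}{3} \cdot 11\right) 16 = \left(9 + \frac{11}{6}\right) 16 = \frac{65}{6} \cdot 16 = \frac{520}{3}$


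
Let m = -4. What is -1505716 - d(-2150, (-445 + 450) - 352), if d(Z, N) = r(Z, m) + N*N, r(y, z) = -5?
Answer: -1626120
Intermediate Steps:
d(Z, N) = -5 + N² (d(Z, N) = -5 + N*N = -5 + N²)
-1505716 - d(-2150, (-445 + 450) - 352) = -1505716 - (-5 + ((-445 + 450) - 352)²) = -1505716 - (-5 + (5 - 352)²) = -1505716 - (-5 + (-347)²) = -1505716 - (-5 + 120409) = -1505716 - 1*120404 = -1505716 - 120404 = -1626120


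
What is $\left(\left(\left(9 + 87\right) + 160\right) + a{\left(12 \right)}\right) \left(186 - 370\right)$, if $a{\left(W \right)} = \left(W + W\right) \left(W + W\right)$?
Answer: $-153088$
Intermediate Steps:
$a{\left(W \right)} = 4 W^{2}$ ($a{\left(W \right)} = 2 W 2 W = 4 W^{2}$)
$\left(\left(\left(9 + 87\right) + 160\right) + a{\left(12 \right)}\right) \left(186 - 370\right) = \left(\left(\left(9 + 87\right) + 160\right) + 4 \cdot 12^{2}\right) \left(186 - 370\right) = \left(\left(96 + 160\right) + 4 \cdot 144\right) \left(-184\right) = \left(256 + 576\right) \left(-184\right) = 832 \left(-184\right) = -153088$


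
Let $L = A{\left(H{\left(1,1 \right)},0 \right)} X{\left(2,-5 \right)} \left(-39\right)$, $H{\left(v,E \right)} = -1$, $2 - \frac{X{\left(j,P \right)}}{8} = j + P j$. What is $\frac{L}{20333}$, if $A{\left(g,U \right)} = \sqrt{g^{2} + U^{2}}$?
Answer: $- \frac{3120}{20333} \approx -0.15345$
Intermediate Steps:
$X{\left(j,P \right)} = 16 - 8 j - 8 P j$ ($X{\left(j,P \right)} = 16 - 8 \left(j + P j\right) = 16 - \left(8 j + 8 P j\right) = 16 - 8 j - 8 P j$)
$A{\left(g,U \right)} = \sqrt{U^{2} + g^{2}}$
$L = -3120$ ($L = \sqrt{0^{2} + \left(-1\right)^{2}} \left(16 - 16 - \left(-40\right) 2\right) \left(-39\right) = \sqrt{0 + 1} \left(16 - 16 + 80\right) \left(-39\right) = \sqrt{1} \cdot 80 \left(-39\right) = 1 \cdot 80 \left(-39\right) = 80 \left(-39\right) = -3120$)
$\frac{L}{20333} = - \frac{3120}{20333}$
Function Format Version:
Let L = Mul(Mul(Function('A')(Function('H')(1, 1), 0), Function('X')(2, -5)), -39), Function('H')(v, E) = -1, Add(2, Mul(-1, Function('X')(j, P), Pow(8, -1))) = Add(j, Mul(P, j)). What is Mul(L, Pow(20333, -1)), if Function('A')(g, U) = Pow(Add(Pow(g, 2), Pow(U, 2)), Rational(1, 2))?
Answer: Rational(-3120, 20333) ≈ -0.15345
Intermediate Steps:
Function('X')(j, P) = Add(16, Mul(-8, j), Mul(-8, P, j)) (Function('X')(j, P) = Add(16, Mul(-8, Add(j, Mul(P, j)))) = Add(16, Add(Mul(-8, j), Mul(-8, P, j))) = Add(16, Mul(-8, j), Mul(-8, P, j)))
Function('A')(g, U) = Pow(Add(Pow(U, 2), Pow(g, 2)), Rational(1, 2))
L = -3120 (L = Mul(Mul(Pow(Add(Pow(0, 2), Pow(-1, 2)), Rational(1, 2)), Add(16, Mul(-8, 2), Mul(-8, -5, 2))), -39) = Mul(Mul(Pow(Add(0, 1), Rational(1, 2)), Add(16, -16, 80)), -39) = Mul(Mul(Pow(1, Rational(1, 2)), 80), -39) = Mul(Mul(1, 80), -39) = Mul(80, -39) = -3120)
Mul(L, Pow(20333, -1)) = Mul(-3120, Pow(20333, -1)) = Mul(-3120, Rational(1, 20333)) = Rational(-3120, 20333)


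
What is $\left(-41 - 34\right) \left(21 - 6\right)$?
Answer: $-1125$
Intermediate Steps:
$\left(-41 - 34\right) \left(21 - 6\right) = \left(-75\right) 15 = -1125$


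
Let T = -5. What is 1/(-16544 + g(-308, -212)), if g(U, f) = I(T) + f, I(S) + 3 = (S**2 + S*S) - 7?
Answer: -1/16716 ≈ -5.9823e-5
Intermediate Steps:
I(S) = -10 + 2*S**2 (I(S) = -3 + ((S**2 + S*S) - 7) = -3 + ((S**2 + S**2) - 7) = -3 + (2*S**2 - 7) = -3 + (-7 + 2*S**2) = -10 + 2*S**2)
g(U, f) = 40 + f (g(U, f) = (-10 + 2*(-5)**2) + f = (-10 + 2*25) + f = (-10 + 50) + f = 40 + f)
1/(-16544 + g(-308, -212)) = 1/(-16544 + (40 - 212)) = 1/(-16544 - 172) = 1/(-16716) = -1/16716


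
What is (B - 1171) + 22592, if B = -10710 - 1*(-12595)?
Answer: 23306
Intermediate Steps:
B = 1885 (B = -10710 + 12595 = 1885)
(B - 1171) + 22592 = (1885 - 1171) + 22592 = 714 + 22592 = 23306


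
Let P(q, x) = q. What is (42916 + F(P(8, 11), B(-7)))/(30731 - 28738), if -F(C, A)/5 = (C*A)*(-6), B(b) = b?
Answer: 41236/1993 ≈ 20.690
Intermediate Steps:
F(C, A) = 30*A*C (F(C, A) = -5*C*A*(-6) = -5*A*C*(-6) = -(-30)*A*C = 30*A*C)
(42916 + F(P(8, 11), B(-7)))/(30731 - 28738) = (42916 + 30*(-7)*8)/(30731 - 28738) = (42916 - 1680)/1993 = 41236*(1/1993) = 41236/1993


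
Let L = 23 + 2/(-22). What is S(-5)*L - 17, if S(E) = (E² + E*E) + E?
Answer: 11153/11 ≈ 1013.9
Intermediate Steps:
S(E) = E + 2*E² (S(E) = (E² + E²) + E = 2*E² + E = E + 2*E²)
L = 252/11 (L = 23 + 2*(-1/22) = 23 - 1/11 = 252/11 ≈ 22.909)
S(-5)*L - 17 = -5*(1 + 2*(-5))*(252/11) - 17 = -5*(1 - 10)*(252/11) - 17 = -5*(-9)*(252/11) - 17 = 45*(252/11) - 17 = 11340/11 - 17 = 11153/11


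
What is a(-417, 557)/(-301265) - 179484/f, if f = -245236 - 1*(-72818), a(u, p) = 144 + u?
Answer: 27059658687/25971754385 ≈ 1.0419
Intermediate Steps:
f = -172418 (f = -245236 + 72818 = -172418)
a(-417, 557)/(-301265) - 179484/f = (144 - 417)/(-301265) - 179484/(-172418) = -273*(-1/301265) - 179484*(-1/172418) = 273/301265 + 89742/86209 = 27059658687/25971754385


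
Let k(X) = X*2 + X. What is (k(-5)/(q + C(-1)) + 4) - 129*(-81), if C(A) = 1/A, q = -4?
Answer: 10456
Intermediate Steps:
k(X) = 3*X (k(X) = 2*X + X = 3*X)
(k(-5)/(q + C(-1)) + 4) - 129*(-81) = ((3*(-5))/(-4 + 1/(-1)) + 4) - 129*(-81) = (-15/(-4 - 1) + 4) + 10449 = (-15/(-5) + 4) + 10449 = (-⅕*(-15) + 4) + 10449 = (3 + 4) + 10449 = 7 + 10449 = 10456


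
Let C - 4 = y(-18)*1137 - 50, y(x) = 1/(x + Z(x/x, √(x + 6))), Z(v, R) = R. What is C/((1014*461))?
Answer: -5987/26177424 - 379*I*√3/26177424 ≈ -0.00022871 - 2.5077e-5*I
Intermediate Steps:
y(x) = 1/(x + √(6 + x)) (y(x) = 1/(x + √(x + 6)) = 1/(x + √(6 + x)))
C = -46 + 1137/(-18 + 2*I*√3) (C = 4 + (1137/(-18 + √(6 - 18)) - 50) = 4 + (1137/(-18 + √(-12)) - 50) = 4 + (1137/(-18 + 2*I*√3) - 50) = 4 + (-50 + 1137/(-18 + 2*I*√3)) = -46 + 1137/(-18 + 2*I*√3) ≈ -106.91 - 11.722*I)
C/((1014*461)) = (-5987/56 - 379*I*√3/56)/((1014*461)) = (-5987/56 - 379*I*√3/56)/467454 = (-5987/56 - 379*I*√3/56)*(1/467454) = -5987/26177424 - 379*I*√3/26177424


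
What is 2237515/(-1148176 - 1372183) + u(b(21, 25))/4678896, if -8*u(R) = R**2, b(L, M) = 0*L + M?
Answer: -83754375091895/94339981149312 ≈ -0.88779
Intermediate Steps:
b(L, M) = M (b(L, M) = 0 + M = M)
u(R) = -R**2/8
2237515/(-1148176 - 1372183) + u(b(21, 25))/4678896 = 2237515/(-1148176 - 1372183) - 1/8*25**2/4678896 = 2237515/(-2520359) - 1/8*625*(1/4678896) = 2237515*(-1/2520359) - 625/8*1/4678896 = -2237515/2520359 - 625/37431168 = -83754375091895/94339981149312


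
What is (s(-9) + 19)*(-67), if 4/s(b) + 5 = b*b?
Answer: -24254/19 ≈ -1276.5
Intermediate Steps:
s(b) = 4/(-5 + b**2) (s(b) = 4/(-5 + b*b) = 4/(-5 + b**2))
(s(-9) + 19)*(-67) = (4/(-5 + (-9)**2) + 19)*(-67) = (4/(-5 + 81) + 19)*(-67) = (4/76 + 19)*(-67) = (4*(1/76) + 19)*(-67) = (1/19 + 19)*(-67) = (362/19)*(-67) = -24254/19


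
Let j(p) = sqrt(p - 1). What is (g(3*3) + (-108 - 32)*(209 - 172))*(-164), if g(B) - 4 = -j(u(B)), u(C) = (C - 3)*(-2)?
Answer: 848864 + 164*I*sqrt(13) ≈ 8.4886e+5 + 591.31*I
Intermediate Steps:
u(C) = 6 - 2*C (u(C) = (-3 + C)*(-2) = 6 - 2*C)
j(p) = sqrt(-1 + p)
g(B) = 4 - sqrt(5 - 2*B) (g(B) = 4 - sqrt(-1 + (6 - 2*B)) = 4 - sqrt(5 - 2*B))
(g(3*3) + (-108 - 32)*(209 - 172))*(-164) = ((4 - sqrt(5 - 6*3)) + (-108 - 32)*(209 - 172))*(-164) = ((4 - sqrt(5 - 2*9)) - 140*37)*(-164) = ((4 - sqrt(5 - 18)) - 5180)*(-164) = ((4 - sqrt(-13)) - 5180)*(-164) = ((4 - I*sqrt(13)) - 5180)*(-164) = (-5176 - I*sqrt(13))*(-164) = 848864 + 164*I*sqrt(13)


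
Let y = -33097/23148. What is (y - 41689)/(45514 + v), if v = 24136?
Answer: -965050069/1612258200 ≈ -0.59857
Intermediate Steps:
y = -33097/23148 (y = -33097*1/23148 = -33097/23148 ≈ -1.4298)
(y - 41689)/(45514 + v) = (-33097/23148 - 41689)/(45514 + 24136) = -965050069/23148/69650 = -965050069/23148*1/69650 = -965050069/1612258200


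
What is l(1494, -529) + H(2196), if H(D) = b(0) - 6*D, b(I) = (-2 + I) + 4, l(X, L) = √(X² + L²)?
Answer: -13174 + √2511877 ≈ -11589.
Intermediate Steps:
l(X, L) = √(L² + X²)
b(I) = 2 + I
H(D) = 2 - 6*D (H(D) = (2 + 0) - 6*D = 2 - 6*D)
l(1494, -529) + H(2196) = √((-529)² + 1494²) + (2 - 6*2196) = √(279841 + 2232036) + (2 - 13176) = √2511877 - 13174 = -13174 + √2511877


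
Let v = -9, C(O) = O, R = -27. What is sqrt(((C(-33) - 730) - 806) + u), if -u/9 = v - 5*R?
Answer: I*sqrt(2703) ≈ 51.99*I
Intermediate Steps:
u = -1134 (u = -9*(-9 - 5*(-27)) = -9*(-9 + 135) = -9*126 = -1134)
sqrt(((C(-33) - 730) - 806) + u) = sqrt(((-33 - 730) - 806) - 1134) = sqrt((-763 - 806) - 1134) = sqrt(-1569 - 1134) = sqrt(-2703) = I*sqrt(2703)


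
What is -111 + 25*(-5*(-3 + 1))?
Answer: 139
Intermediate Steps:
-111 + 25*(-5*(-3 + 1)) = -111 + 25*(-5*(-2)) = -111 + 25*10 = -111 + 250 = 139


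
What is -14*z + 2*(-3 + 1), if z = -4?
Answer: 52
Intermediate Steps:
-14*z + 2*(-3 + 1) = -14*(-4) + 2*(-3 + 1) = 56 + 2*(-2) = 56 - 4 = 52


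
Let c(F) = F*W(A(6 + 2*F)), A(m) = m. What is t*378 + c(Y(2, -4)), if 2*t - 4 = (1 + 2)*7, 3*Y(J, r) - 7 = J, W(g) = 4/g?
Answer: 4726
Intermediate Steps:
Y(J, r) = 7/3 + J/3
t = 25/2 (t = 2 + ((1 + 2)*7)/2 = 2 + (3*7)/2 = 2 + (½)*21 = 2 + 21/2 = 25/2 ≈ 12.500)
c(F) = 4*F/(6 + 2*F) (c(F) = F*(4/(6 + 2*F)) = 4*F/(6 + 2*F))
t*378 + c(Y(2, -4)) = (25/2)*378 + 2*(7/3 + (⅓)*2)/(3 + (7/3 + (⅓)*2)) = 4725 + 2*(7/3 + ⅔)/(3 + (7/3 + ⅔)) = 4725 + 2*3/(3 + 3) = 4725 + 2*3/6 = 4725 + 2*3*(⅙) = 4725 + 1 = 4726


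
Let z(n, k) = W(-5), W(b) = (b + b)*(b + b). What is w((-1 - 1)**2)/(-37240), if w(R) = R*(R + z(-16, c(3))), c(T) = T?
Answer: -52/4655 ≈ -0.011171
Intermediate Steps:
W(b) = 4*b**2 (W(b) = (2*b)*(2*b) = 4*b**2)
z(n, k) = 100 (z(n, k) = 4*(-5)**2 = 4*25 = 100)
w(R) = R*(100 + R) (w(R) = R*(R + 100) = R*(100 + R))
w((-1 - 1)**2)/(-37240) = ((-1 - 1)**2*(100 + (-1 - 1)**2))/(-37240) = ((-2)**2*(100 + (-2)**2))*(-1/37240) = (4*(100 + 4))*(-1/37240) = (4*104)*(-1/37240) = 416*(-1/37240) = -52/4655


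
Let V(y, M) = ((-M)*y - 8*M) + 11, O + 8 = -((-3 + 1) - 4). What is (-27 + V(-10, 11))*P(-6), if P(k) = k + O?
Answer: -48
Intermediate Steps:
O = -2 (O = -8 - ((-3 + 1) - 4) = -8 - (-2 - 4) = -8 - 1*(-6) = -8 + 6 = -2)
P(k) = -2 + k (P(k) = k - 2 = -2 + k)
V(y, M) = 11 - 8*M - M*y (V(y, M) = (-M*y - 8*M) + 11 = (-8*M - M*y) + 11 = 11 - 8*M - M*y)
(-27 + V(-10, 11))*P(-6) = (-27 + (11 - 8*11 - 1*11*(-10)))*(-2 - 6) = (-27 + (11 - 88 + 110))*(-8) = (-27 + 33)*(-8) = 6*(-8) = -48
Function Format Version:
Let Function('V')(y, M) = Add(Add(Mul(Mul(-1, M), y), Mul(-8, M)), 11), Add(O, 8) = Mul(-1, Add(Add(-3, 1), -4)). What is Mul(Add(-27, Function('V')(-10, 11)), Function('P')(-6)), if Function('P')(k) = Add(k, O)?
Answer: -48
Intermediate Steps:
O = -2 (O = Add(-8, Mul(-1, Add(Add(-3, 1), -4))) = Add(-8, Mul(-1, Add(-2, -4))) = Add(-8, Mul(-1, -6)) = Add(-8, 6) = -2)
Function('P')(k) = Add(-2, k) (Function('P')(k) = Add(k, -2) = Add(-2, k))
Function('V')(y, M) = Add(11, Mul(-8, M), Mul(-1, M, y)) (Function('V')(y, M) = Add(Add(Mul(-1, M, y), Mul(-8, M)), 11) = Add(Add(Mul(-8, M), Mul(-1, M, y)), 11) = Add(11, Mul(-8, M), Mul(-1, M, y)))
Mul(Add(-27, Function('V')(-10, 11)), Function('P')(-6)) = Mul(Add(-27, Add(11, Mul(-8, 11), Mul(-1, 11, -10))), Add(-2, -6)) = Mul(Add(-27, Add(11, -88, 110)), -8) = Mul(Add(-27, 33), -8) = Mul(6, -8) = -48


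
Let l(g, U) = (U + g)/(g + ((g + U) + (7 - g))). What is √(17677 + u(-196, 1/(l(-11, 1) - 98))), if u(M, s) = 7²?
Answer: √17726 ≈ 133.14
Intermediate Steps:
l(g, U) = (U + g)/(7 + U + g) (l(g, U) = (U + g)/(g + ((U + g) + (7 - g))) = (U + g)/(g + (7 + U)) = (U + g)/(7 + U + g))
u(M, s) = 49
√(17677 + u(-196, 1/(l(-11, 1) - 98))) = √(17677 + 49) = √17726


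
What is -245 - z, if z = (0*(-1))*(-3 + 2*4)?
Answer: -245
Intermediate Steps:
z = 0 (z = 0*(-3 + 8) = 0*5 = 0)
-245 - z = -245 - 1*0 = -245 + 0 = -245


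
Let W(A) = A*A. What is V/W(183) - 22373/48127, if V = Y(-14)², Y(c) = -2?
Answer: -749056889/1611725103 ≈ -0.46475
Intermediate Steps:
W(A) = A²
V = 4 (V = (-2)² = 4)
V/W(183) - 22373/48127 = 4/(183²) - 22373/48127 = 4/33489 - 22373*1/48127 = 4*(1/33489) - 22373/48127 = 4/33489 - 22373/48127 = -749056889/1611725103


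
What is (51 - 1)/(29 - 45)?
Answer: -25/8 ≈ -3.1250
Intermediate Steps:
(51 - 1)/(29 - 45) = 50/(-16) = -1/16*50 = -25/8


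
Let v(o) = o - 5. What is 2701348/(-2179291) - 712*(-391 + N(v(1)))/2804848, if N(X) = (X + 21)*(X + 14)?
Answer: -904244342209/764072500346 ≈ -1.1835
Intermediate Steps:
v(o) = -5 + o
N(X) = (14 + X)*(21 + X) (N(X) = (21 + X)*(14 + X) = (14 + X)*(21 + X))
2701348/(-2179291) - 712*(-391 + N(v(1)))/2804848 = 2701348/(-2179291) - 712*(-391 + (294 + (-5 + 1)² + 35*(-5 + 1)))/2804848 = 2701348*(-1/2179291) - 712*(-391 + (294 + (-4)² + 35*(-4)))*(1/2804848) = -2701348/2179291 - 712*(-391 + (294 + 16 - 140))*(1/2804848) = -2701348/2179291 - 712*(-391 + 170)*(1/2804848) = -2701348/2179291 - 712*(-221)*(1/2804848) = -2701348/2179291 + 157352*(1/2804848) = -2701348/2179291 + 19669/350606 = -904244342209/764072500346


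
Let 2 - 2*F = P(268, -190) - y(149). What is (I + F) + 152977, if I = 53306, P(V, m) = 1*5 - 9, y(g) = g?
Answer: 412721/2 ≈ 2.0636e+5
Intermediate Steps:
P(V, m) = -4 (P(V, m) = 5 - 9 = -4)
F = 155/2 (F = 1 - (-4 - 1*149)/2 = 1 - (-4 - 149)/2 = 1 - ½*(-153) = 1 + 153/2 = 155/2 ≈ 77.500)
(I + F) + 152977 = (53306 + 155/2) + 152977 = 106767/2 + 152977 = 412721/2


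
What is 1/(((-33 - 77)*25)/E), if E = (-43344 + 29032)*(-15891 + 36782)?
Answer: 149495996/1375 ≈ 1.0872e+5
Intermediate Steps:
E = -298991992 (E = -14312*20891 = -298991992)
1/(((-33 - 77)*25)/E) = 1/(((-33 - 77)*25)/(-298991992)) = 1/(-110*25*(-1/298991992)) = 1/(-2750*(-1/298991992)) = 1/(1375/149495996) = 149495996/1375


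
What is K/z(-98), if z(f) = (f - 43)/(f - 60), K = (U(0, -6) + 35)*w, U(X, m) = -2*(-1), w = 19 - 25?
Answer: -11692/47 ≈ -248.77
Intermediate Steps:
w = -6
U(X, m) = 2
K = -222 (K = (2 + 35)*(-6) = 37*(-6) = -222)
z(f) = (-43 + f)/(-60 + f)
K/z(-98) = -222*(-60 - 98)/(-43 - 98) = -222/(-141/(-158)) = -222/((-1/158*(-141))) = -222/141/158 = -222*158/141 = -11692/47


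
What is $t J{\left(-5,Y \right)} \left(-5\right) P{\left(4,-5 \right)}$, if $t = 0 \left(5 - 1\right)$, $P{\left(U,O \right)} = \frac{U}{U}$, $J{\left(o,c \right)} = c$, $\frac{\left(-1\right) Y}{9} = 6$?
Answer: $0$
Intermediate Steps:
$Y = -54$ ($Y = \left(-9\right) 6 = -54$)
$P{\left(U,O \right)} = 1$
$t = 0$ ($t = 0 \cdot 4 = 0$)
$t J{\left(-5,Y \right)} \left(-5\right) P{\left(4,-5 \right)} = 0 \left(-54\right) \left(-5\right) 1 = 0 \left(-5\right) 1 = 0 \cdot 1 = 0$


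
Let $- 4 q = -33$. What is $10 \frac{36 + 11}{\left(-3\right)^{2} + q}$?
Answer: $\frac{1880}{69} \approx 27.246$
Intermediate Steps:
$q = \frac{33}{4}$ ($q = \left(- \frac{1}{4}\right) \left(-33\right) = \frac{33}{4} \approx 8.25$)
$10 \frac{36 + 11}{\left(-3\right)^{2} + q} = 10 \frac{36 + 11}{\left(-3\right)^{2} + \frac{33}{4}} = 10 \frac{47}{9 + \frac{33}{4}} = 10 \frac{47}{\frac{69}{4}} = 10 \cdot 47 \cdot \frac{4}{69} = 10 \cdot \frac{188}{69} = \frac{1880}{69}$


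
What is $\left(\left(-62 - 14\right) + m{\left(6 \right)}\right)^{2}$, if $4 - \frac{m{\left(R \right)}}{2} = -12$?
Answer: $1936$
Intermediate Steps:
$m{\left(R \right)} = 32$ ($m{\left(R \right)} = 8 - -24 = 8 + 24 = 32$)
$\left(\left(-62 - 14\right) + m{\left(6 \right)}\right)^{2} = \left(\left(-62 - 14\right) + 32\right)^{2} = \left(-76 + 32\right)^{2} = \left(-44\right)^{2} = 1936$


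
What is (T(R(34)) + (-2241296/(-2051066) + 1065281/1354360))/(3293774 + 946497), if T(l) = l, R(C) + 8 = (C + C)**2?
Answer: 916280187925019/841355101175431640 ≈ 0.0010891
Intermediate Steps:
R(C) = -8 + 4*C**2 (R(C) = -8 + (C + C)**2 = -8 + (2*C)**2 = -8 + 4*C**2)
(T(R(34)) + (-2241296/(-2051066) + 1065281/1354360))/(3293774 + 946497) = ((-8 + 4*34**2) + (-2241296/(-2051066) + 1065281/1354360))/(3293774 + 946497) = ((-8 + 4*1156) + (-2241296*(-1/2051066) + 1065281*(1/1354360)))/4240271 = ((-8 + 4624) + (1120648/1025533 + 152183/193480))*(1/4240271) = (4616 + 372891663579/198420124840)*(1/4240271) = (916280187925019/198420124840)*(1/4240271) = 916280187925019/841355101175431640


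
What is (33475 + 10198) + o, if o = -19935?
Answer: 23738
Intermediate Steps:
(33475 + 10198) + o = (33475 + 10198) - 19935 = 43673 - 19935 = 23738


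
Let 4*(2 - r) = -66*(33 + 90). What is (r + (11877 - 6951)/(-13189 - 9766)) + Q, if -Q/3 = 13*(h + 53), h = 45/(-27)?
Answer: 1344493/45910 ≈ 29.285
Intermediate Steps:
h = -5/3 (h = 45*(-1/27) = -5/3 ≈ -1.6667)
r = 4063/2 (r = 2 - (-33)*(33 + 90)/2 = 2 - (-33)*123/2 = 2 - ¼*(-8118) = 2 + 4059/2 = 4063/2 ≈ 2031.5)
Q = -2002 (Q = -39*(-5/3 + 53) = -39*154/3 = -3*2002/3 = -2002)
(r + (11877 - 6951)/(-13189 - 9766)) + Q = (4063/2 + (11877 - 6951)/(-13189 - 9766)) - 2002 = (4063/2 + 4926/(-22955)) - 2002 = (4063/2 + 4926*(-1/22955)) - 2002 = (4063/2 - 4926/22955) - 2002 = 93256313/45910 - 2002 = 1344493/45910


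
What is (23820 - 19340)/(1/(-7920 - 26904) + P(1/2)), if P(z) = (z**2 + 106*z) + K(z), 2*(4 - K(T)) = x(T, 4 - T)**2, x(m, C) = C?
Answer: 19501440/222547 ≈ 87.628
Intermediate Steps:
K(T) = 4 - (4 - T)**2/2
P(z) = 4 + z**2 + 106*z - (-4 + z)**2/2 (P(z) = (z**2 + 106*z) + (4 - (-4 + z)**2/2) = 4 + z**2 + 106*z - (-4 + z)**2/2)
(23820 - 19340)/(1/(-7920 - 26904) + P(1/2)) = (23820 - 19340)/(1/(-7920 - 26904) + (-4 + (1/2)**2/2 + 110/2)) = 4480/(1/(-34824) + (-4 + (1/2)**2/2 + 110*(1/2))) = 4480/(-1/34824 + (-4 + (1/2)*(1/4) + 55)) = 4480/(-1/34824 + (-4 + 1/8 + 55)) = 4480/(-1/34824 + 409/8) = 4480/(222547/4353) = 4480*(4353/222547) = 19501440/222547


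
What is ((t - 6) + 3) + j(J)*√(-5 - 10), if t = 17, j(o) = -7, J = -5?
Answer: 14 - 7*I*√15 ≈ 14.0 - 27.111*I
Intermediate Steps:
((t - 6) + 3) + j(J)*√(-5 - 10) = ((17 - 6) + 3) - 7*√(-5 - 10) = (11 + 3) - 7*I*√15 = 14 - 7*I*√15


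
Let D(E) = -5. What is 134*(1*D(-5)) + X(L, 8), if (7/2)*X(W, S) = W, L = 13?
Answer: -4664/7 ≈ -666.29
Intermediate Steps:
X(W, S) = 2*W/7
134*(1*D(-5)) + X(L, 8) = 134*(1*(-5)) + (2/7)*13 = 134*(-5) + 26/7 = -670 + 26/7 = -4664/7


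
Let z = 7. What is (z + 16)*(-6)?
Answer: -138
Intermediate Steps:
(z + 16)*(-6) = (7 + 16)*(-6) = 23*(-6) = -138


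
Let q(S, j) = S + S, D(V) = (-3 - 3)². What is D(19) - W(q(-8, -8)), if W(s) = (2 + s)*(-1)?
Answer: 22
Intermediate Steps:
D(V) = 36 (D(V) = (-6)² = 36)
q(S, j) = 2*S
W(s) = -2 - s
D(19) - W(q(-8, -8)) = 36 - (-2 - 2*(-8)) = 36 - (-2 - 1*(-16)) = 36 - (-2 + 16) = 36 - 1*14 = 36 - 14 = 22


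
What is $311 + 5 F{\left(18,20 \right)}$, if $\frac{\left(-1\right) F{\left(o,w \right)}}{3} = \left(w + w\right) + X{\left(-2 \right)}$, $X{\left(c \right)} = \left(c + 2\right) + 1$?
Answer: $-304$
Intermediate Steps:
$X{\left(c \right)} = 3 + c$ ($X{\left(c \right)} = \left(2 + c\right) + 1 = 3 + c$)
$F{\left(o,w \right)} = -3 - 6 w$ ($F{\left(o,w \right)} = - 3 \left(\left(w + w\right) + \left(3 - 2\right)\right) = - 3 \left(2 w + 1\right) = - 3 \left(1 + 2 w\right) = -3 - 6 w$)
$311 + 5 F{\left(18,20 \right)} = 311 + 5 \left(-3 - 120\right) = 311 + 5 \left(-123\right) = 311 - 615 = -304$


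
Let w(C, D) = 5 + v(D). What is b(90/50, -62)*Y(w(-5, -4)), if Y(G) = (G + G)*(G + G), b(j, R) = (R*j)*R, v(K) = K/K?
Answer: 4981824/5 ≈ 9.9637e+5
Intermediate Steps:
v(K) = 1
b(j, R) = j*R**2
w(C, D) = 6 (w(C, D) = 5 + 1 = 6)
Y(G) = 4*G**2 (Y(G) = (2*G)*(2*G) = 4*G**2)
b(90/50, -62)*Y(w(-5, -4)) = ((90/50)*(-62)**2)*(4*6**2) = ((90*(1/50))*3844)*(4*36) = ((9/5)*3844)*144 = (34596/5)*144 = 4981824/5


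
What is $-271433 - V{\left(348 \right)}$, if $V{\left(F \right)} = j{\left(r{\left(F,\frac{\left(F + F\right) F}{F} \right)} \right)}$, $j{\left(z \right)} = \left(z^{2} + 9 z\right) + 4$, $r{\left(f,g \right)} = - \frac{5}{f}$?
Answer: $- \frac{32872090813}{121104} \approx -2.7144 \cdot 10^{5}$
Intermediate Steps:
$j{\left(z \right)} = 4 + z^{2} + 9 z$
$V{\left(F \right)} = 4 - \frac{45}{F} + \frac{25}{F^{2}}$ ($V{\left(F \right)} = 4 + \left(- \frac{5}{F}\right)^{2} + 9 \left(- \frac{5}{F}\right) = 4 + \frac{25}{F^{2}} - \frac{45}{F} = 4 - \frac{45}{F} + \frac{25}{F^{2}}$)
$-271433 - V{\left(348 \right)} = -271433 - \left(4 - \frac{45}{348} + \frac{25}{121104}\right) = -271433 - \left(4 - \frac{15}{116} + 25 \cdot \frac{1}{121104}\right) = -271433 - \left(4 - \frac{15}{116} + \frac{25}{121104}\right) = -271433 - \frac{468781}{121104} = - \frac{32872090813}{121104}$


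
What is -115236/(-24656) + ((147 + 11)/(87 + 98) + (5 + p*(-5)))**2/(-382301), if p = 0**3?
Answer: 376936978257729/80651327632900 ≈ 4.6737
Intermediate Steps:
p = 0
-115236/(-24656) + ((147 + 11)/(87 + 98) + (5 + p*(-5)))**2/(-382301) = -115236/(-24656) + ((147 + 11)/(87 + 98) + (5 + 0*(-5)))**2/(-382301) = -115236*(-1/24656) + (158/185 + (5 + 0))**2*(-1/382301) = 28809/6164 + (158*(1/185) + 5)**2*(-1/382301) = 28809/6164 + (158/185 + 5)**2*(-1/382301) = 28809/6164 + (1083/185)**2*(-1/382301) = 28809/6164 + (1172889/34225)*(-1/382301) = 28809/6164 - 1172889/13084251725 = 376936978257729/80651327632900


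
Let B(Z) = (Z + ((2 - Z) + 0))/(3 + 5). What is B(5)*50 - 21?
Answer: -17/2 ≈ -8.5000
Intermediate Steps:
B(Z) = ¼ (B(Z) = (Z + (2 - Z))/8 = 2*(⅛) = ¼)
B(5)*50 - 21 = (¼)*50 - 21 = 25/2 - 21 = -17/2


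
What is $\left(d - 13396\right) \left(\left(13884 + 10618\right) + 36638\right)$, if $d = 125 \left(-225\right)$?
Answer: $-2538593940$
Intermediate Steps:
$d = -28125$
$\left(d - 13396\right) \left(\left(13884 + 10618\right) + 36638\right) = \left(-28125 - 13396\right) \left(\left(13884 + 10618\right) + 36638\right) = - 41521 \left(24502 + 36638\right) = \left(-41521\right) 61140 = -2538593940$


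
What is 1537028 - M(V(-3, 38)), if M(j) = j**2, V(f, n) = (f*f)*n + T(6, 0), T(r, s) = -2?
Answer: 1421428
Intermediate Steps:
V(f, n) = -2 + n*f**2 (V(f, n) = (f*f)*n - 2 = f**2*n - 2 = n*f**2 - 2 = -2 + n*f**2)
1537028 - M(V(-3, 38)) = 1537028 - (-2 + 38*(-3)**2)**2 = 1537028 - (-2 + 38*9)**2 = 1537028 - (-2 + 342)**2 = 1537028 - 1*340**2 = 1537028 - 1*115600 = 1537028 - 115600 = 1421428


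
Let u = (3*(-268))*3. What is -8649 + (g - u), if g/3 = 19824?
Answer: 53235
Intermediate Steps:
u = -2412 (u = -804*3 = -2412)
g = 59472 (g = 3*19824 = 59472)
-8649 + (g - u) = -8649 + (59472 - 1*(-2412)) = -8649 + (59472 + 2412) = -8649 + 61884 = 53235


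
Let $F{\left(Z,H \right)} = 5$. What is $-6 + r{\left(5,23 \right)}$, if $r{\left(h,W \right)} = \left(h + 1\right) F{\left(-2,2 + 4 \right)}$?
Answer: $24$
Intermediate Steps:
$r{\left(h,W \right)} = 5 + 5 h$ ($r{\left(h,W \right)} = \left(h + 1\right) 5 = \left(1 + h\right) 5 = 5 + 5 h$)
$-6 + r{\left(5,23 \right)} = -6 + \left(5 + 5 \cdot 5\right) = -6 + \left(5 + 25\right) = -6 + 30 = 24$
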